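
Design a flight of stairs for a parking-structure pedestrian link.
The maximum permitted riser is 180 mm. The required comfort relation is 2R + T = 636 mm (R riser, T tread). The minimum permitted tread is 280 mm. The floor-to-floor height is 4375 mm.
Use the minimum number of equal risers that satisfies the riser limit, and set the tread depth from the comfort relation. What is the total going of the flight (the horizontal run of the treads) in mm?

At most 180 each: 4375/180 = 24.31, giving 25 risers.
Riser R = 4375 / 25 = 175 mm, within the 180 mm limit.
Tread T = 636 − 2 × 175 = 286 mm (≥ 280 mm).
Treads = 25 − 1 = 24; going = 24 × 286 = 6864 mm.

6864 mm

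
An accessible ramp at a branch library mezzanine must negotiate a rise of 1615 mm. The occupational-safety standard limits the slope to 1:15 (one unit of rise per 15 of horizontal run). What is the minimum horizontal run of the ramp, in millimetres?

Run = rise × 15 = 1615 × 15 = 24225 mm.

24225 mm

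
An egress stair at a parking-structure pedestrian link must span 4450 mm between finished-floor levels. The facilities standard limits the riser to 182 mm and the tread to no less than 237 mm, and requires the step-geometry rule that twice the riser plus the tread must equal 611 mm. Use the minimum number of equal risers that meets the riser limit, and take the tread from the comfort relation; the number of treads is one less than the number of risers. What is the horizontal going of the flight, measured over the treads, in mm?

6120 mm

4450 / 182 = 24.451 → round up to 25 risers.
Riser R = 4450 / 25 = 178 mm, within the 182 mm limit.
T = 611 − 2·178 = 255 mm, which satisfies the 237 mm minimum.
Treads = 25 − 1 = 24; going = 24 × 255 = 6120 mm.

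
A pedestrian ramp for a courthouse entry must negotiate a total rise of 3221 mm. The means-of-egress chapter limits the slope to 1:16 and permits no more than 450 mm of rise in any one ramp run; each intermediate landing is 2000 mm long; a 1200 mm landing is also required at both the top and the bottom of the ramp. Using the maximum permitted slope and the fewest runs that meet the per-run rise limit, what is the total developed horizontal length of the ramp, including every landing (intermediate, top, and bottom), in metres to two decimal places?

3221 / 450 = 7.16, so 8 ramp runs are needed. That means 7 intermediate landings.
Horizontal run for 3221 mm of rise at 1:16 is 3221 × 16 = 51536 mm.
7 intermediate landings contribute 7 × 2000 = 14000 mm.
Top and bottom landings: 2 × 1200 = 2400 mm.
Total = 51536 + 14000 + 2400 = 67936 mm.
= 67.94 m.

67.94 m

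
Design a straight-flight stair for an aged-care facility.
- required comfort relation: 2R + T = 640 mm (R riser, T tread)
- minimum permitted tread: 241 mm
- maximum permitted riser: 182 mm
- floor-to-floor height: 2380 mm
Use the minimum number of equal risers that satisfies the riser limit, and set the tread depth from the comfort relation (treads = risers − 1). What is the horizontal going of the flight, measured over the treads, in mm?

At most 182 each: 2380/182 = 13.08, giving 14 risers.
Riser R = 2380 / 14 = 170 mm, within the 182 mm limit.
Tread T = 640 − 2 × 170 = 300 mm (≥ 241 mm).
14 risers give 13 treads; going = 13 × 300 = 3900 mm.

3900 mm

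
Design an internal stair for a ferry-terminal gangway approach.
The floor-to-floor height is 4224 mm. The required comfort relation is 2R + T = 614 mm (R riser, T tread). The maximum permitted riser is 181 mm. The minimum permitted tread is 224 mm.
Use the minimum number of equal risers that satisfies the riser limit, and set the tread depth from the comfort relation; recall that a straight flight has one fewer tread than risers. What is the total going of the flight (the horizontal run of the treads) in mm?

6026 mm

4224 / 181 = 23.337 → round up to 24 risers.
Each riser is 4224/24 = 176 mm (≤ 181 mm).
Tread T = 614 − 2 × 176 = 262 mm (≥ 224 mm).
24 risers give 23 treads; going = 23 × 262 = 6026 mm.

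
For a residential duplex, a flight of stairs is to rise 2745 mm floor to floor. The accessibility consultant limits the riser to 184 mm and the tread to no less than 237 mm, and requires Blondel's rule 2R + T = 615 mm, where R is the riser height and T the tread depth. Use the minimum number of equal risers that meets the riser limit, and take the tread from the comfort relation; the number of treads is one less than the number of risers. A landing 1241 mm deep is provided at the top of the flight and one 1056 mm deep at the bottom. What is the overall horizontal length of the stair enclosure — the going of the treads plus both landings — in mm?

⌈2745/184⌉ = 15 risers.
Riser R = 2745 / 15 = 183 mm, within the 184 mm limit.
T = 615 − 2·183 = 249 mm, which satisfies the 237 mm minimum.
Going = (15 − 1) × 249 = 3486 mm.
Enclosure = 3486 + 1241 + 1056 = 5783 mm.

5783 mm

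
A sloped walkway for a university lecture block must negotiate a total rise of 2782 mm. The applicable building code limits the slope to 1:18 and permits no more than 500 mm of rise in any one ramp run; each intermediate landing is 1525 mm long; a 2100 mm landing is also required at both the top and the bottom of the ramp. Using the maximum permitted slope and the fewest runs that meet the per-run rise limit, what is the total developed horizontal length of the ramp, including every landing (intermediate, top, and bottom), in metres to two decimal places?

⌈2782/500⌉ = 6 ramp runs. That means 5 intermediate landings.
Ramp run (horizontal) at 1:18: 2782 × 18 = 50076 mm.
Intermediate landings: 5 × 1525 = 7625 mm.
Top and bottom landings: 2 × 2100 = 4200 mm.
Total = 50076 + 7625 + 4200 = 61901 mm.
= 61.90 m.

61.90 m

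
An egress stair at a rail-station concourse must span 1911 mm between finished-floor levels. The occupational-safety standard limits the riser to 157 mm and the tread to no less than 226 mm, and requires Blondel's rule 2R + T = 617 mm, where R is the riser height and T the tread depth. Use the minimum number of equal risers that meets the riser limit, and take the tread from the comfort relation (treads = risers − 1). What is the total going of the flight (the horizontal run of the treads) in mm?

3876 mm

1911 / 157 = 12.17, so 13 risers are needed.
R = 1911 ÷ 13 = 147 mm.
Tread T = 617 − 2 × 147 = 323 mm (≥ 226 mm).
13 risers give 12 treads; going = 12 × 323 = 3876 mm.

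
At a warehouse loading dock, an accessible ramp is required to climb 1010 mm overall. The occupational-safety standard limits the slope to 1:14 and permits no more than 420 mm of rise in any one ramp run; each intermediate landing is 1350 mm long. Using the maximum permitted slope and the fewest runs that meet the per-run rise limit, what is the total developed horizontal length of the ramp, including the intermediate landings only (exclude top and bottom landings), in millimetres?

At most 420 each: 1010/420 = 2.40, giving 3 ramp runs. That means 2 intermediate landings.
Ramp run (horizontal) at 1:14: 1010 × 14 = 14140 mm.
Intermediate landings: 2 × 1350 = 2700 mm.
Developed length = 14140 + 2700 = 16840 mm.

16840 mm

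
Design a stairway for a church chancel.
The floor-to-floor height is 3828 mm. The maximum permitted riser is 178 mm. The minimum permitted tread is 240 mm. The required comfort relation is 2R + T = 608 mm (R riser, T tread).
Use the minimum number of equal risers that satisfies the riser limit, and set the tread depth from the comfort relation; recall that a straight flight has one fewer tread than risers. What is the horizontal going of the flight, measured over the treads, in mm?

5460 mm

At most 178 each: 3828/178 = 21.51, giving 22 risers.
R = 3828 ÷ 22 = 174 mm.
T = 608 − 2·174 = 260 mm, which satisfies the 240 mm minimum.
22 risers give 21 treads; going = 21 × 260 = 5460 mm.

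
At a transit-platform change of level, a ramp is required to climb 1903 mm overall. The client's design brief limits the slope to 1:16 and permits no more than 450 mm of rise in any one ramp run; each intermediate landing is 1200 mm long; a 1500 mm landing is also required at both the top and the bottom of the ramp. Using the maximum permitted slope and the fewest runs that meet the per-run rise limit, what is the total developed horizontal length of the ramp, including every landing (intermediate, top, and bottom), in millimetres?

1903 / 450 = 4.229 → round up to 5 ramp runs. That means 4 intermediate landings.
Ramp run (horizontal) at 1:16: 1903 × 16 = 30448 mm.
4 intermediate landings contribute 4 × 1200 = 4800 mm.
Top and bottom landings: 2 × 1500 = 3000 mm.
Total = 30448 + 4800 + 3000 = 38248 mm.

38248 mm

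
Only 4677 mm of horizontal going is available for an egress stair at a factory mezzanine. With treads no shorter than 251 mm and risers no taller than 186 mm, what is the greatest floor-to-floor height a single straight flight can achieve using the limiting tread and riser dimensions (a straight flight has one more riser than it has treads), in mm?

4677 / 251 = 18.63, so 18 treads fit.
Risers = treads + 1 = 19.
Maximum height = 19 × 186 = 3534 mm.

3534 mm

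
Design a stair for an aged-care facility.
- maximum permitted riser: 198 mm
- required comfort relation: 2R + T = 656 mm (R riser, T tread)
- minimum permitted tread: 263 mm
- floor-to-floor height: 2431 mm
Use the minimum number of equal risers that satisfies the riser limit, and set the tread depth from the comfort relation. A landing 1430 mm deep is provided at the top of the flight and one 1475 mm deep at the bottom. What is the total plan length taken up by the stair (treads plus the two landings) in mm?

6289 mm

2431 / 198 = 12.278 → round up to 13 risers.
Riser R = 2431 / 13 = 187 mm, within the 198 mm limit.
From 2R + T = 656: T = 656 − 374 = 282 mm.
Going = (13 − 1) × 282 = 3384 mm.
Add landings: 3384 + 1430 + 1475 = 6289 mm.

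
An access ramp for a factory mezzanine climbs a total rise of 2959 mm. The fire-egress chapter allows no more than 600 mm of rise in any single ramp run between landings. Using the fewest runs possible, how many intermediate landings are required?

2959 / 600 = 4.93, so 5 ramp runs are needed.
5 runs are separated by 4 intermediate landings.

4 intermediate landings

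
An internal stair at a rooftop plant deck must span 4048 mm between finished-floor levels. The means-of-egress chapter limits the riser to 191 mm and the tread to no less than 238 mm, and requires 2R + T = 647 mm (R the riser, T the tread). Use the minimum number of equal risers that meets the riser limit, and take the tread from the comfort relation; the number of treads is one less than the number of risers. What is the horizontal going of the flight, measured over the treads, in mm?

At most 191 each: 4048/191 = 21.19, giving 22 risers.
R = 4048 ÷ 22 = 184 mm.
Tread T = 647 − 2 × 184 = 279 mm (≥ 238 mm).
Treads = 22 − 1 = 21; going = 21 × 279 = 5859 mm.

5859 mm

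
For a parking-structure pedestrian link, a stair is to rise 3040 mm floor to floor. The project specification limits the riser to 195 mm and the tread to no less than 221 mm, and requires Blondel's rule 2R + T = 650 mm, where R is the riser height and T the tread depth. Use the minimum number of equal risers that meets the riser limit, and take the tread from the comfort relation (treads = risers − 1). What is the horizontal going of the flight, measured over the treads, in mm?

4050 mm

3040 / 195 = 15.59, so 16 risers are needed.
R = 3040 ÷ 16 = 190 mm.
From 2R + T = 650: T = 650 − 380 = 270 mm.
Going = (16 − 1) × 270 = 4050 mm.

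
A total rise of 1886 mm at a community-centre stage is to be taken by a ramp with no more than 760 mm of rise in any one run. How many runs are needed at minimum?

3 runs

1886 / 760 = 2.482 → round up to 3 ramp runs.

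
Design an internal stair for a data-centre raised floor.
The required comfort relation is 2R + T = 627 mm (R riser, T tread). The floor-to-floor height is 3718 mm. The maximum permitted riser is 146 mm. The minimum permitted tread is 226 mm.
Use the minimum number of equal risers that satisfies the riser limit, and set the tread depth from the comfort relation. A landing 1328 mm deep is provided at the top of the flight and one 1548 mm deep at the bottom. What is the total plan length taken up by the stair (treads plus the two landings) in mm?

⌈3718/146⌉ = 26 risers.
R = 3718 ÷ 26 = 143 mm.
T = 627 − 2·143 = 341 mm, which satisfies the 226 mm minimum.
Treads = 26 − 1 = 25; going = 25 × 341 = 8525 mm.
Add landings: 8525 + 1328 + 1548 = 11401 mm.

11401 mm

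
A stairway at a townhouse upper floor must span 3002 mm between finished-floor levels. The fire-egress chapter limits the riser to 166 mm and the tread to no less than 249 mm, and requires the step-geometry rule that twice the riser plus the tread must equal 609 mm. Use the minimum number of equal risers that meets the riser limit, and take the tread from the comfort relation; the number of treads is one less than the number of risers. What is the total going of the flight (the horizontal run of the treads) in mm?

5274 mm

At most 166 each: 3002/166 = 18.08, giving 19 risers.
Each riser is 3002/19 = 158 mm (≤ 166 mm).
Tread T = 609 − 2 × 158 = 293 mm (≥ 249 mm).
19 risers give 18 treads; going = 18 × 293 = 5274 mm.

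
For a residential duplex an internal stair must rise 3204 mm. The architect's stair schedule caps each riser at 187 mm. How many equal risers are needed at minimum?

⌈3204/187⌉ = 18 risers.

18 risers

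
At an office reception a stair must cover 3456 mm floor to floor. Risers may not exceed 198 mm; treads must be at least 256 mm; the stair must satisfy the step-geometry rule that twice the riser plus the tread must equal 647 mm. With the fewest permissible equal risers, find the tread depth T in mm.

263 mm

At most 198 each: 3456/198 = 17.45, giving 18 risers.
Each riser is 3456/18 = 192 mm (≤ 198 mm).
Tread T = 647 − 2 × 192 = 263 mm (≥ 256 mm).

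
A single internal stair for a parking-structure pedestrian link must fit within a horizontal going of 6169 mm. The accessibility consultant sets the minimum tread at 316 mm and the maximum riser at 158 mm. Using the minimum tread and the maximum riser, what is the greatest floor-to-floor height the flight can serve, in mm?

Treads that fit: ⌊6169 / 316⌋ = 19.
Risers = treads + 1 = 20.
Maximum height = 20 × 158 = 3160 mm.

3160 mm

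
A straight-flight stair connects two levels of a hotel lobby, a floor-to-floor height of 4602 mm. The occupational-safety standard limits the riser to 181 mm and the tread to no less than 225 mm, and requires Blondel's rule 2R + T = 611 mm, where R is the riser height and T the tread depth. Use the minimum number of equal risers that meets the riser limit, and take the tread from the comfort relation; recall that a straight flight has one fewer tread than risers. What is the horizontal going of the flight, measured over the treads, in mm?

4602 / 181 = 25.43, so 26 risers are needed.
R = 4602 ÷ 26 = 177 mm.
Tread T = 611 − 2 × 177 = 257 mm (≥ 225 mm).
Going = (26 − 1) × 257 = 6425 mm.

6425 mm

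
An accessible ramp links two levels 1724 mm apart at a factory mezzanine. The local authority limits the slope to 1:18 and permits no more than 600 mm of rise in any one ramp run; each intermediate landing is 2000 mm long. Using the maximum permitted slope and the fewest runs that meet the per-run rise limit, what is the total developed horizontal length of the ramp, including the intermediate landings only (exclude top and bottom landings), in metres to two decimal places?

35.03 m

1724 / 600 = 2.87, so 3 ramp runs are needed. That means 2 intermediate landings.
Horizontal run for 1724 mm of rise at 1:18 is 1724 × 18 = 31032 mm.
Intermediate landings: 2 × 2000 = 4000 mm.
Total developed length = 31032 + 4000 = 35032 mm.
= 35.03 m.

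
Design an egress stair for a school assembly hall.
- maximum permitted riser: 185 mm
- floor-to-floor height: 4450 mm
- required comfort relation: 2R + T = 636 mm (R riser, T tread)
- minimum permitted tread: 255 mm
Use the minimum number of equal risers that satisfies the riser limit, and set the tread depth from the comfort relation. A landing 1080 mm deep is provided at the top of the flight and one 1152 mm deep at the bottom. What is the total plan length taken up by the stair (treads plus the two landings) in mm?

4450 / 185 = 24.054 → round up to 25 risers.
Riser R = 4450 / 25 = 178 mm, within the 185 mm limit.
Tread T = 636 − 2 × 178 = 280 mm (≥ 255 mm).
25 risers give 24 treads; going = 24 × 280 = 6720 mm.
Enclosure = 6720 + 1080 + 1152 = 8952 mm.

8952 mm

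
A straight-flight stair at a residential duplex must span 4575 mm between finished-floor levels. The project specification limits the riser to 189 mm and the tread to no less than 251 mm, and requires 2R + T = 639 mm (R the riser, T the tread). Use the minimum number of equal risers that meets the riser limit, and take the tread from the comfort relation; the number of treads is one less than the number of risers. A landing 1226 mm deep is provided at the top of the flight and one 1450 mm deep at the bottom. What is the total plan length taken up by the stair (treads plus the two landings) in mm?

9228 mm

4575 / 189 = 24.21, so 25 risers are needed.
R = 4575 ÷ 25 = 183 mm.
Tread T = 639 − 2 × 183 = 273 mm (≥ 251 mm).
25 risers give 24 treads; going = 24 × 273 = 6552 mm.
Add landings: 6552 + 1226 + 1450 = 9228 mm.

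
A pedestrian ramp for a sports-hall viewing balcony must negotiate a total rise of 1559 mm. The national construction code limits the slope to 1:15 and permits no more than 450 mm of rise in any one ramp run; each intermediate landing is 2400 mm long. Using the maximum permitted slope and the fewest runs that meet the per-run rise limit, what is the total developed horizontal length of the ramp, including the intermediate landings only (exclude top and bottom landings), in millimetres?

30585 mm

1559 / 450 = 3.464 → round up to 4 ramp runs. That means 3 intermediate landings.
Ramp run (horizontal) at 1:15: 1559 × 15 = 23385 mm.
Intermediate landings: 3 × 2400 = 7200 mm.
Developed length = 23385 + 7200 = 30585 mm.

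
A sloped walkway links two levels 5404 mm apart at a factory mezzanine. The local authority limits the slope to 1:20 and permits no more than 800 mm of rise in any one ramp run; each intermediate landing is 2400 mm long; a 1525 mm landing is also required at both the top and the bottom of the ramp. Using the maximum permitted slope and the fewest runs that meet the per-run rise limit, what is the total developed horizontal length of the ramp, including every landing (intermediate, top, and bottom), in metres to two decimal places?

125.53 m

5404 / 800 = 6.755 → round up to 7 ramp runs. That means 6 intermediate landings.
Ramp run (horizontal) at 1:20: 5404 × 20 = 108080 mm.
Intermediate landings: 6 × 2400 = 14400 mm.
Top and bottom landings: 2 × 1525 = 3050 mm.
Total = 108080 + 14400 + 3050 = 125530 mm.
= 125.53 m.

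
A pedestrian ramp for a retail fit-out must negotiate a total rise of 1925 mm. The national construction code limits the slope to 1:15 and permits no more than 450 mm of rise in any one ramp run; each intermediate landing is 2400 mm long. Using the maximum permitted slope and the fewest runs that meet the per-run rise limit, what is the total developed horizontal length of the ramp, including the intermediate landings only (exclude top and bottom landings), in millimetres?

38475 mm

1925 / 450 = 4.278 → round up to 5 ramp runs. That means 4 intermediate landings.
Ramp run (horizontal) at 1:15: 1925 × 15 = 28875 mm.
Intermediate landings: 4 × 2400 = 9600 mm.
Developed length = 28875 + 9600 = 38475 mm.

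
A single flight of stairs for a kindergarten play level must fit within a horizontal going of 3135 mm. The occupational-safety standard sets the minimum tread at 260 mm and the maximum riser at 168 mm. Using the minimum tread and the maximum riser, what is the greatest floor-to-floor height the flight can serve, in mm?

Treads that fit: ⌊3135 / 260⌋ = 12.
Risers = treads + 1 = 13.
Maximum height = 13 × 168 = 2184 mm.

2184 mm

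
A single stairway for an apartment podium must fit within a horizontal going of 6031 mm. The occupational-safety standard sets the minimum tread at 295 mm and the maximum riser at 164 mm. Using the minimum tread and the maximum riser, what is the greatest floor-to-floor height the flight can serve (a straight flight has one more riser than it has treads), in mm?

3444 mm

6031 / 295 = 20.44, so 20 treads fit.
Risers = treads + 1 = 21.
Maximum height = 21 × 164 = 3444 mm.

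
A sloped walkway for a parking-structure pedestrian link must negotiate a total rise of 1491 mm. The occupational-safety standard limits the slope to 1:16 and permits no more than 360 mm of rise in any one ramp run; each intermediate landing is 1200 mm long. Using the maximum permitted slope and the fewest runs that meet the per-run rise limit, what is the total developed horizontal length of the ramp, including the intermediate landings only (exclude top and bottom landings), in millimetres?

1491 / 360 = 4.14, so 5 ramp runs are needed. That means 4 intermediate landings.
Ramp run (horizontal) at 1:16: 1491 × 16 = 23856 mm.
4 intermediate landings contribute 4 × 1200 = 4800 mm.
Total developed length = 23856 + 4800 = 28656 mm.

28656 mm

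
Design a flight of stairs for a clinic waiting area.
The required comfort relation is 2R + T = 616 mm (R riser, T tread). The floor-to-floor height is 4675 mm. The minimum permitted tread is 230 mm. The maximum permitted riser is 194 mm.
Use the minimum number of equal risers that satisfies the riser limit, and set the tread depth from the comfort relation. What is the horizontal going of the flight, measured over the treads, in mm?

4675 / 194 = 24.10, so 25 risers are needed.
Each riser is 4675/25 = 187 mm (≤ 194 mm).
From 2R + T = 616: T = 616 − 374 = 242 mm.
Treads = 25 − 1 = 24; going = 24 × 242 = 5808 mm.

5808 mm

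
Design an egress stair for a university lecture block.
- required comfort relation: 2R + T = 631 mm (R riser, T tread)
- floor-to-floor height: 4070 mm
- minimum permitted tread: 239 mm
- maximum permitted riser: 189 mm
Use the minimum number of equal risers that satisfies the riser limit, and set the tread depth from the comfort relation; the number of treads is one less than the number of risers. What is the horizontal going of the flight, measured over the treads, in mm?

5481 mm

4070 / 189 = 21.53, so 22 risers are needed.
Each riser is 4070/22 = 185 mm (≤ 189 mm).
From 2R + T = 631: T = 631 − 370 = 261 mm.
Going = (22 − 1) × 261 = 5481 mm.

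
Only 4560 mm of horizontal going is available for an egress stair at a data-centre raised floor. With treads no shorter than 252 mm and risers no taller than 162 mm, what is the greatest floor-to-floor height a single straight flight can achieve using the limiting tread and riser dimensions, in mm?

3078 mm

4560 / 252 = 18.10, so 18 treads fit.
Risers = treads + 1 = 19.
Maximum height = 19 × 162 = 3078 mm.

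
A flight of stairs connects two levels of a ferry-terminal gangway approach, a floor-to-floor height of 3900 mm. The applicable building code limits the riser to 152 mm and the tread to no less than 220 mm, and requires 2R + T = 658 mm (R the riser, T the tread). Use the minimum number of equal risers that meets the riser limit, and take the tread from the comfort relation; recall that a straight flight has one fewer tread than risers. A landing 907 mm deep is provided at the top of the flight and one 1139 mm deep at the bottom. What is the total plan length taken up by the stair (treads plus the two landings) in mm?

At most 152 each: 3900/152 = 25.66, giving 26 risers.
R = 3900 ÷ 26 = 150 mm.
Tread T = 658 − 2 × 150 = 358 mm (≥ 220 mm).
Treads = 26 − 1 = 25; going = 25 × 358 = 8950 mm.
Add landings: 8950 + 907 + 1139 = 10996 mm.

10996 mm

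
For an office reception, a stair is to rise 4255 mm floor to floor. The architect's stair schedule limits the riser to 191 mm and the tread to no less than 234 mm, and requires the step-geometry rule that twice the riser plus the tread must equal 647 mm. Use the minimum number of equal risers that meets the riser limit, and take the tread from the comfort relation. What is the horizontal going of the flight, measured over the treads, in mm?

6094 mm

At most 191 each: 4255/191 = 22.28, giving 23 risers.
Riser R = 4255 / 23 = 185 mm, within the 191 mm limit.
From 2R + T = 647: T = 647 − 370 = 277 mm.
Going = (23 − 1) × 277 = 6094 mm.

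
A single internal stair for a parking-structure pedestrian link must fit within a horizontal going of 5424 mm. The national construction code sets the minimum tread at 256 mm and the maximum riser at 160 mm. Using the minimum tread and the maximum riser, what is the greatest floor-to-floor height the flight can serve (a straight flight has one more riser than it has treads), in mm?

5424 / 256 = 21.19, so 21 treads fit.
Risers = treads + 1 = 22.
Maximum height = 22 × 160 = 3520 mm.

3520 mm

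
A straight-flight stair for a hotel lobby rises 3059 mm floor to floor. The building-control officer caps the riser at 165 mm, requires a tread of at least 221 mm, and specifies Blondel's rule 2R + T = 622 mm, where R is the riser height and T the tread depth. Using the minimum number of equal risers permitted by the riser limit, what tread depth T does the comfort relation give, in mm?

300 mm

At most 165 each: 3059/165 = 18.54, giving 19 risers.
Each riser is 3059/19 = 161 mm (≤ 165 mm).
Tread T = 622 − 2 × 161 = 300 mm (≥ 221 mm).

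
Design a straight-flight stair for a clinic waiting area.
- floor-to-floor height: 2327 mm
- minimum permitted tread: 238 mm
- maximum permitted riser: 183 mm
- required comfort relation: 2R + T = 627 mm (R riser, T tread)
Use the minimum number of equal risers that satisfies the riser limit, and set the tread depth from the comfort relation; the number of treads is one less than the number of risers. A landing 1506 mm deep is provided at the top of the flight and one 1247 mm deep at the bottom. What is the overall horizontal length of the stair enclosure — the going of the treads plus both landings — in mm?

⌈2327/183⌉ = 13 risers.
Riser R = 2327 / 13 = 179 mm, within the 183 mm limit.
Tread T = 627 − 2 × 179 = 269 mm (≥ 238 mm).
13 risers give 12 treads; going = 12 × 269 = 3228 mm.
Enclosure = 3228 + 1506 + 1247 = 5981 mm.

5981 mm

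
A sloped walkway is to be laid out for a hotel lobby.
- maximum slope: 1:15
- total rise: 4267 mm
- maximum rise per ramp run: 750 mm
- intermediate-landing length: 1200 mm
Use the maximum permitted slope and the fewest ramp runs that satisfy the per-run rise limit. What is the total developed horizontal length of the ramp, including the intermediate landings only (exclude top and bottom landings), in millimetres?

70005 mm

⌈4267/750⌉ = 6 ramp runs. That means 5 intermediate landings.
Ramp run (horizontal) at 1:15: 4267 × 15 = 64005 mm.
Intermediate landings: 5 × 1200 = 6000 mm.
Total developed length = 64005 + 6000 = 70005 mm.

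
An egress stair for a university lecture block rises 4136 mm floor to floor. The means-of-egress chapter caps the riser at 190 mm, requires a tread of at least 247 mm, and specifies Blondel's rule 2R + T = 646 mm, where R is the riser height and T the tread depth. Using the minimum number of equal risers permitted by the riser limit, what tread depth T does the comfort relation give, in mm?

At most 190 each: 4136/190 = 21.77, giving 22 risers.
Riser R = 4136 / 22 = 188 mm, within the 190 mm limit.
From 2R + T = 646: T = 646 − 376 = 270 mm.

270 mm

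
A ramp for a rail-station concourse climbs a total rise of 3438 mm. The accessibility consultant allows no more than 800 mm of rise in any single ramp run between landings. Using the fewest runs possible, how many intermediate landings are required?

4 intermediate landings

3438 / 800 = 4.30, so 5 ramp runs are needed.
5 runs are separated by 4 intermediate landings.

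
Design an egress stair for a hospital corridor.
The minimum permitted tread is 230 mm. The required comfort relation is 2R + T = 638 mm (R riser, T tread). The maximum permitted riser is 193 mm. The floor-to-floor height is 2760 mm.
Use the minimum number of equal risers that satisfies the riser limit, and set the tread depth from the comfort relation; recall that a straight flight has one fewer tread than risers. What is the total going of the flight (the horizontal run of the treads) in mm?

3780 mm

At most 193 each: 2760/193 = 14.30, giving 15 risers.
Each riser is 2760/15 = 184 mm (≤ 193 mm).
From 2R + T = 638: T = 638 − 368 = 270 mm.
15 risers give 14 treads; going = 14 × 270 = 3780 mm.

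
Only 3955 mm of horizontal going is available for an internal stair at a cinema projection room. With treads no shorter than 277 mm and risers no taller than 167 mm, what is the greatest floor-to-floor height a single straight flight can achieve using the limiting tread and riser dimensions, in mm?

2505 mm

3955 / 277 = 14.28, so 14 treads fit.
Risers = treads + 1 = 15.
Maximum height = 15 × 167 = 2505 mm.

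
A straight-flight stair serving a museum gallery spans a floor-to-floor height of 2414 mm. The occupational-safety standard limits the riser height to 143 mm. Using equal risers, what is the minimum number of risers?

2414 / 143 = 16.88, so 17 risers are needed.

17 risers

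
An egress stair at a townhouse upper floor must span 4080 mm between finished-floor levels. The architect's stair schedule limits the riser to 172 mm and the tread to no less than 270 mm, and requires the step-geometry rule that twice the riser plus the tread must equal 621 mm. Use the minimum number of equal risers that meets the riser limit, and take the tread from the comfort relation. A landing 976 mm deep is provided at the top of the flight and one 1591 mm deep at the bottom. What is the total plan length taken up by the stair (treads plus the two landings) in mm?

9030 mm

4080 / 172 = 23.72, so 24 risers are needed.
Riser R = 4080 / 24 = 170 mm, within the 172 mm limit.
Tread T = 621 − 2 × 170 = 281 mm (≥ 270 mm).
24 risers give 23 treads; going = 23 × 281 = 6463 mm.
Add landings: 6463 + 976 + 1591 = 9030 mm.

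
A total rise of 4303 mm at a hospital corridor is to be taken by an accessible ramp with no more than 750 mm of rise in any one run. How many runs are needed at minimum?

4303 / 750 = 5.737 → round up to 6 ramp runs.

6 runs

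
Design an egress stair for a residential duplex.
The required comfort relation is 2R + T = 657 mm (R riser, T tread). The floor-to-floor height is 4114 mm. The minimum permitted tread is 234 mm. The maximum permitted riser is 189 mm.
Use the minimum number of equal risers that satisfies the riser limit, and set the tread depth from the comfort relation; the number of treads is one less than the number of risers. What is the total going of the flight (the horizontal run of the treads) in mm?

5943 mm

4114 / 189 = 21.77, so 22 risers are needed.
R = 4114 ÷ 22 = 187 mm.
Tread T = 657 − 2 × 187 = 283 mm (≥ 234 mm).
22 risers give 21 treads; going = 21 × 283 = 5943 mm.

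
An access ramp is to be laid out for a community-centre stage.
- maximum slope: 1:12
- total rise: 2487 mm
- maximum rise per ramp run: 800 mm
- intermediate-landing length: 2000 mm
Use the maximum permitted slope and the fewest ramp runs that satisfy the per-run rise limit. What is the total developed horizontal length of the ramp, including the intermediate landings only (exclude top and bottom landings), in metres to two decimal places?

2487 / 800 = 3.109 → round up to 4 ramp runs. That means 3 intermediate landings.
Horizontal run for 2487 mm of rise at 1:12 is 2487 × 12 = 29844 mm.
Intermediate landings: 3 × 2000 = 6000 mm.
Total developed length = 29844 + 6000 = 35844 mm.
= 35.84 m.

35.84 m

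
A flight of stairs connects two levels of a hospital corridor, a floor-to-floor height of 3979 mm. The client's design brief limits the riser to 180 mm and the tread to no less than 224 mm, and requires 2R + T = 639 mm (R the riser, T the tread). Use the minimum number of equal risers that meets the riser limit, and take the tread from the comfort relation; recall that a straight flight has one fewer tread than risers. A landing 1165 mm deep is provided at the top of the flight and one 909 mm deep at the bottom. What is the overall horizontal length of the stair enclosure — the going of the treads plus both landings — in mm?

8520 mm

At most 180 each: 3979/180 = 22.11, giving 23 risers.
Riser R = 3979 / 23 = 173 mm, within the 180 mm limit.
T = 639 − 2·173 = 293 mm, which satisfies the 224 mm minimum.
Treads = 23 − 1 = 22; going = 22 × 293 = 6446 mm.
Add landings: 6446 + 1165 + 909 = 8520 mm.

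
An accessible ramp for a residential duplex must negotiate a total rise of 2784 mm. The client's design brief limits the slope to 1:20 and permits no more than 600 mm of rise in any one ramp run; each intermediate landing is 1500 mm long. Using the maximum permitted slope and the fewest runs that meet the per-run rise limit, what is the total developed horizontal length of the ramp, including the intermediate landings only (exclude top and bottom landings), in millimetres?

2784 / 600 = 4.64, so 5 ramp runs are needed. That means 4 intermediate landings.
Ramp run (horizontal) at 1:20: 2784 × 20 = 55680 mm.
Intermediate landings: 4 × 1500 = 6000 mm.
Developed length = 55680 + 6000 = 61680 mm.

61680 mm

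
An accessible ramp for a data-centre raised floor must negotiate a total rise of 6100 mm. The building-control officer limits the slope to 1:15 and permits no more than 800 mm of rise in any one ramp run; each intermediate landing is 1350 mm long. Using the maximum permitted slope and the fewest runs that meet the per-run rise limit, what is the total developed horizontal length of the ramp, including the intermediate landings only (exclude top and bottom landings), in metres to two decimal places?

At most 800 each: 6100/800 = 7.62, giving 8 ramp runs. That means 7 intermediate landings.
Ramp run (horizontal) at 1:15: 6100 × 15 = 91500 mm.
Intermediate landings: 7 × 1350 = 9450 mm.
Total developed length = 91500 + 9450 = 100950 mm.
= 100.95 m.

100.95 m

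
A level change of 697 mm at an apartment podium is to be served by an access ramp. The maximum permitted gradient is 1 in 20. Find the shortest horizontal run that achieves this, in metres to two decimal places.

Run = rise × 20 = 697 × 20 = 13940 mm.
13940 mm = 13.94 m.

13.94 m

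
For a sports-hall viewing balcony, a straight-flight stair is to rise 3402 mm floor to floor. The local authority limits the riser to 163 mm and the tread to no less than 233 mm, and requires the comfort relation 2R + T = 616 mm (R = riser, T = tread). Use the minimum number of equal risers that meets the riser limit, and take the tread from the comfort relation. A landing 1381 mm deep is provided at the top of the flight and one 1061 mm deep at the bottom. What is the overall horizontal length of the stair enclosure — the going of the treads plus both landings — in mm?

At most 163 each: 3402/163 = 20.87, giving 21 risers.
Riser R = 3402 / 21 = 162 mm, within the 163 mm limit.
From 2R + T = 616: T = 616 − 324 = 292 mm.
Treads = 21 − 1 = 20; going = 20 × 292 = 5840 mm.
Enclosure = 5840 + 1381 + 1061 = 8282 mm.

8282 mm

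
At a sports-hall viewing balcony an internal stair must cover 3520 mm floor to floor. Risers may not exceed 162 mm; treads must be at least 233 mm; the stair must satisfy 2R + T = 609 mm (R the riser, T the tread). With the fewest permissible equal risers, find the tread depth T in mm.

At most 162 each: 3520/162 = 21.73, giving 22 risers.
R = 3520 ÷ 22 = 160 mm.
T = 609 − 2·160 = 289 mm, which satisfies the 233 mm minimum.

289 mm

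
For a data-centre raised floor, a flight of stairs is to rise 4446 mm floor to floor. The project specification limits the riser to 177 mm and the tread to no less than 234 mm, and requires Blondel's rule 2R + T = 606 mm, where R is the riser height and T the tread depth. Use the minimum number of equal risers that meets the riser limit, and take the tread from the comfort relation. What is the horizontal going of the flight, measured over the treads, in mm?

4446 / 177 = 25.12, so 26 risers are needed.
Each riser is 4446/26 = 171 mm (≤ 177 mm).
From 2R + T = 606: T = 606 − 342 = 264 mm.
Going = (26 − 1) × 264 = 6600 mm.

6600 mm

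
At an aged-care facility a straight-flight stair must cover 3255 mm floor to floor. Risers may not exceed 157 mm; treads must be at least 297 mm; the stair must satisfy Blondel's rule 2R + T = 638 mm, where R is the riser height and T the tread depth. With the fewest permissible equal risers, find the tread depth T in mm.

328 mm

At most 157 each: 3255/157 = 20.73, giving 21 risers.
Riser R = 3255 / 21 = 155 mm, within the 157 mm limit.
Tread T = 638 − 2 × 155 = 328 mm (≥ 297 mm).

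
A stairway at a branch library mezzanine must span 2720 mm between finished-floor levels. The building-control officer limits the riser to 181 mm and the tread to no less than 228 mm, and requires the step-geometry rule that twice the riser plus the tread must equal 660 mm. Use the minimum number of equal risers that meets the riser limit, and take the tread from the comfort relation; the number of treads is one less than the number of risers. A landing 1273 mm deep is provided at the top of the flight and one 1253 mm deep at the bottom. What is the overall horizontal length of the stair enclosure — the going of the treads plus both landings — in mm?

2720 / 181 = 15.028 → round up to 16 risers.
Riser R = 2720 / 16 = 170 mm, within the 181 mm limit.
Tread T = 660 − 2 × 170 = 320 mm (≥ 228 mm).
16 risers give 15 treads; going = 15 × 320 = 4800 mm.
Add landings: 4800 + 1273 + 1253 = 7326 mm.

7326 mm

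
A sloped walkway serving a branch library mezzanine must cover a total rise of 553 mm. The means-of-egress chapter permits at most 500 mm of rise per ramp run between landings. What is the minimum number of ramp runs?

2 runs

⌈553/500⌉ = 2 ramp runs.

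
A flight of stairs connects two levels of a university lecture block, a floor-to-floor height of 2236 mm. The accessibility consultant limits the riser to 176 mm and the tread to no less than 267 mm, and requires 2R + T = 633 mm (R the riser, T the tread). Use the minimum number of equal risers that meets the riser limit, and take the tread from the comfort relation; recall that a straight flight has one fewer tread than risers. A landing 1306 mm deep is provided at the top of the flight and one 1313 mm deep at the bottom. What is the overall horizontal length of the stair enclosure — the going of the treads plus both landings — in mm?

2236 / 176 = 12.705 → round up to 13 risers.
Each riser is 2236/13 = 172 mm (≤ 176 mm).
Tread T = 633 − 2 × 172 = 289 mm (≥ 267 mm).
13 risers give 12 treads; going = 12 × 289 = 3468 mm.
Add landings: 3468 + 1306 + 1313 = 6087 mm.

6087 mm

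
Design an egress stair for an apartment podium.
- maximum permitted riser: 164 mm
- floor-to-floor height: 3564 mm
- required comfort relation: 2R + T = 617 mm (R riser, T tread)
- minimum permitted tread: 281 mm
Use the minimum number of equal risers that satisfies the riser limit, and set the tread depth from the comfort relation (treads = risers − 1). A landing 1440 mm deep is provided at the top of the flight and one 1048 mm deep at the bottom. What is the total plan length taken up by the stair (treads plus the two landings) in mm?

8641 mm

3564 / 164 = 21.73, so 22 risers are needed.
Riser R = 3564 / 22 = 162 mm, within the 164 mm limit.
Tread T = 617 − 2 × 162 = 293 mm (≥ 281 mm).
Going = (22 − 1) × 293 = 6153 mm.
Enclosure = 6153 + 1440 + 1048 = 8641 mm.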